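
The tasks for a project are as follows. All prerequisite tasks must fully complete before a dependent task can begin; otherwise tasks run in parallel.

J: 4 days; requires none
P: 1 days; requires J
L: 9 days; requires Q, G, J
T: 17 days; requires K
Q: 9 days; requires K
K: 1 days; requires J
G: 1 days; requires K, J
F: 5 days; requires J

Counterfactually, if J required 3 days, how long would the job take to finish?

As given, the longest chain is J→K→Q→L = 4+1+9+9 = 23, so the finish is 23 days.
J is on the critical path; changing it to 3 makes that path 22 days.
That remains the longest chain; total 22 days.

22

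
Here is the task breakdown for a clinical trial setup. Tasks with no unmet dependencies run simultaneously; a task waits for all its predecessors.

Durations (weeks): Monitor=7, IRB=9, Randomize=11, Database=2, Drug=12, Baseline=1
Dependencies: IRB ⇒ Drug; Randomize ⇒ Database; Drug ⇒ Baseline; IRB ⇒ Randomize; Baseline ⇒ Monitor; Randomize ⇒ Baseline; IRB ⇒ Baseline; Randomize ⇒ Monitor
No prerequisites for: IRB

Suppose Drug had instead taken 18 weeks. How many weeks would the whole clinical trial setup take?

35

Critical path before the change: IRB→Drug→Baseline→Monitor = 9+12+1+7 = 29 giving 29 weeks.
Drug is on the critical path; changing it to 18 makes that path 35 weeks.
No other chain overtakes it, so the finish is 35 weeks.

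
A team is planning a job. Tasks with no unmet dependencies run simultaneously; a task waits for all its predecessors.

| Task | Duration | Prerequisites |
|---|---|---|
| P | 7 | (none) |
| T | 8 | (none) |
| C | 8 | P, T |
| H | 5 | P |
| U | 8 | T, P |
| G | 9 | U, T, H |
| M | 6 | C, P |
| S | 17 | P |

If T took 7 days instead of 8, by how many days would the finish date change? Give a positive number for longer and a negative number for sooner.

Actual critical path: T→U→G = 8+8+9 = 25 ⇒ 25 days.
T is on the critical path; changing it to 7 makes that path 24 days.
The binding chain switches to P→U→G = 7+8+9 = 24; finish 24 days.
Change in finish: 24 − 25 = -1 days.

-1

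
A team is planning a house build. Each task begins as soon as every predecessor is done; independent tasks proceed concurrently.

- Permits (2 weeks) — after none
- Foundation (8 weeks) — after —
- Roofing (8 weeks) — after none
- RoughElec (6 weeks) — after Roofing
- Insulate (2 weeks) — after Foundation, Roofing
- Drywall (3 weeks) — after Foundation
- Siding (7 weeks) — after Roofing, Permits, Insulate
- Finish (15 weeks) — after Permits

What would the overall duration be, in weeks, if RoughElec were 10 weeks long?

Actual critical path: Permits→Finish = 2+15 = 17 ⇒ 17 weeks.
RoughElec is off the critical path — its longest chain is 14 weeks, giving 3 of slack.
The binding chain switches to Roofing→RoughElec = 8+10 = 18; finish 18 weeks.

18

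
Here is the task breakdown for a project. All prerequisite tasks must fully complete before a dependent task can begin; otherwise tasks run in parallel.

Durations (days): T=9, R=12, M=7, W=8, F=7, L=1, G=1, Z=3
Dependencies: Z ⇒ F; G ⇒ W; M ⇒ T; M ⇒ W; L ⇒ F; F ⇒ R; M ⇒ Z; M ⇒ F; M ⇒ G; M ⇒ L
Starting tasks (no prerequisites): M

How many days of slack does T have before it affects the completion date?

M→Z→F→R = 7+3+7+12 = 29 sets the makespan at 29 days.
Longest path through T: 16 days (earliest finish 16, latest finish 29).
Float = 29 − 16 = 13.

13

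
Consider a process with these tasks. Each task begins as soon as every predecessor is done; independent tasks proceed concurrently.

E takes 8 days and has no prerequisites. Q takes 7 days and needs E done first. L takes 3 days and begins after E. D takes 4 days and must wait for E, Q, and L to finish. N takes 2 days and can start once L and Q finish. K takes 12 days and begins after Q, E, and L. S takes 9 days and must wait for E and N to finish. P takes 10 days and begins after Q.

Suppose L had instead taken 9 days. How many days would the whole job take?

Actual critical path: E→Q→K = 8+7+12 = 27 ⇒ 27 days.
L is off the critical path — its longest chain is 23 days, giving 4 of slack.
Now E→L→K = 8+9+12 = 29 is longest, so the finish becomes 29 days.

29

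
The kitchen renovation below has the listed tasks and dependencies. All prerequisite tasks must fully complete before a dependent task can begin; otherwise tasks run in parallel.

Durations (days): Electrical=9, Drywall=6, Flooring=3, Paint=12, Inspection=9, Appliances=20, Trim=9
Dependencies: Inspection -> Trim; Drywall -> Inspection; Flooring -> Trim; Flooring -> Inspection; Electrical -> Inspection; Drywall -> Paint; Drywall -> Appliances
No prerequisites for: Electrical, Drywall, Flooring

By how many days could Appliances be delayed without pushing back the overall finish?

1

Electrical→Inspection→Trim = 9+9+9 = 27 sets the makespan at 27 days.
Appliances finishes as early as 26 and must finish by 27.
Float = 27 − 26 = 1.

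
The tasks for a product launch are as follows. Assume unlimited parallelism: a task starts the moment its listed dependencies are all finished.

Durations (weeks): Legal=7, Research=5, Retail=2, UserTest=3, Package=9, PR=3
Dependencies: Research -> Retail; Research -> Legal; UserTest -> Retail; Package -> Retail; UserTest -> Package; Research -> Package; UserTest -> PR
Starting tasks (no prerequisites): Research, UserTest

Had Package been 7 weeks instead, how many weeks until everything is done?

14

Critical path before the change: Research→Package→Retail = 5+9+2 = 16 giving 16 weeks.
Package is on the critical path; changing it to 7 makes that path 14 weeks.
No other chain overtakes it, so the finish is 14 weeks.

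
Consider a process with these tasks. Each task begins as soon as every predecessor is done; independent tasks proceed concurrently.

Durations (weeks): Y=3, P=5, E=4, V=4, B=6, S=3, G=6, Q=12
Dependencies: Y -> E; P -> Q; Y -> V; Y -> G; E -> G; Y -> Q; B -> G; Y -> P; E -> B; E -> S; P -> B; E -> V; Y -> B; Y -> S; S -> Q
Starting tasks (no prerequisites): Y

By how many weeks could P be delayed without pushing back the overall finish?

2

Y→E→S→Q = 3+4+3+12 = 22 sets the makespan at 22 weeks.
P finishes as early as 8 and must finish by 10.
Float = 22 − 20 = 2.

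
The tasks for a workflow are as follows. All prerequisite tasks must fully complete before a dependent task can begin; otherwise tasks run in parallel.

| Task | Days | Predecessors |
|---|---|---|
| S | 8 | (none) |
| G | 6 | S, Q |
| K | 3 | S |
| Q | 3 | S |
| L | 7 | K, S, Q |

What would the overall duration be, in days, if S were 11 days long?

21

Baseline: S→Q→L = 8+3+7 = 18 → 18 days.
S is on the critical path; changing it to 11 makes that path 21 days.
That remains the longest chain; total 21 days.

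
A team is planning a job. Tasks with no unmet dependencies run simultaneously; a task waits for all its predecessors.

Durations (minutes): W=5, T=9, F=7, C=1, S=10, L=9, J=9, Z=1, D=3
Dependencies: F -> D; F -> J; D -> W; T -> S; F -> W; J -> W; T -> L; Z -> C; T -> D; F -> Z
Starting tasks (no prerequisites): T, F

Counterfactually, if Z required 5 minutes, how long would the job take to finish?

Baseline: F→J→W = 7+9+5 = 21 → 21 minutes.
Z has 12 minutes of float (longest path through it is 9).
No other chain overtakes it, so the finish is 21 minutes.

21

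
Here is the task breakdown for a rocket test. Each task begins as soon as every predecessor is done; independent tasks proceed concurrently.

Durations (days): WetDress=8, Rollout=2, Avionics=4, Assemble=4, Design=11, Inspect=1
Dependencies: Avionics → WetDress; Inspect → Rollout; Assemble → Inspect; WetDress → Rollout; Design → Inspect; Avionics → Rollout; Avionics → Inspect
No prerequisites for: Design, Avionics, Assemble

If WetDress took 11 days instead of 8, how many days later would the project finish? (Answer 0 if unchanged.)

3

As given, the longest chain is Avionics→WetDress→Rollout = 4+8+2 = 14, so the finish is 14 days.
WetDress lies on that path, so at 11 days the path becomes 17 days.
That remains the longest chain; total 17 days.
Change in finish: 17 − 14 = +3 days.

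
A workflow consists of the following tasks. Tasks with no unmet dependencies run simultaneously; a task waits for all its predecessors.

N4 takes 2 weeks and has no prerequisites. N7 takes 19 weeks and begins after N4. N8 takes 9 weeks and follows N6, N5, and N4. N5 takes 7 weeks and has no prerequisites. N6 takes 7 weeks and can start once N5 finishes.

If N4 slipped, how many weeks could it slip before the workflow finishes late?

N5→N6→N8 = 7+7+9 = 23 sets the makespan at 23 weeks.
The longest chain containing N4 totals 21 weeks.
Slack of N4 = 2 − 0 = 2 weeks.

2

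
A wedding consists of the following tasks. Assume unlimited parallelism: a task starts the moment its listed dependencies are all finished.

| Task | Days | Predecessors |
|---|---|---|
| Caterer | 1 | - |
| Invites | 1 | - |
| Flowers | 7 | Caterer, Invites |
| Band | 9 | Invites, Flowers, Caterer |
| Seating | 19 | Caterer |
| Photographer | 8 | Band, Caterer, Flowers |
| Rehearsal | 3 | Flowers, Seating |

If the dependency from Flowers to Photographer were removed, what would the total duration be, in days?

With the dependency in place, Caterer→Flowers→Band→Photographer = 1+7+9+8 = 25 sets the finish at 25 days.
Dropping Flowers→Photographer doesn't change Photographer's earliest start (17); another predecessor still binds.
New critical path: Caterer→Flowers→Band→Photographer = 1+7+9+8 = 25 ⇒ 25 days.

25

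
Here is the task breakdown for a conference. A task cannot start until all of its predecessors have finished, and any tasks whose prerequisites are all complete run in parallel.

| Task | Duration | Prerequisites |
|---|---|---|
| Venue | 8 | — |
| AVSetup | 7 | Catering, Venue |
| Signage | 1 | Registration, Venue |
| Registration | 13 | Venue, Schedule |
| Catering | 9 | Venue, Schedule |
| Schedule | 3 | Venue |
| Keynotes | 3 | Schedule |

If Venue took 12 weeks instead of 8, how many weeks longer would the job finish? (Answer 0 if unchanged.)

4

The binding path is Venue→Schedule→Catering→AVSetup = 8+3+9+7 = 27; finish at 27 weeks.
Venue is on the critical path; changing it to 12 makes that path 31 weeks.
The critical path is still Venue→Schedule→Catering→AVSetup; finish is now 31 weeks.
Change in finish: 31 − 27 = +4 weeks.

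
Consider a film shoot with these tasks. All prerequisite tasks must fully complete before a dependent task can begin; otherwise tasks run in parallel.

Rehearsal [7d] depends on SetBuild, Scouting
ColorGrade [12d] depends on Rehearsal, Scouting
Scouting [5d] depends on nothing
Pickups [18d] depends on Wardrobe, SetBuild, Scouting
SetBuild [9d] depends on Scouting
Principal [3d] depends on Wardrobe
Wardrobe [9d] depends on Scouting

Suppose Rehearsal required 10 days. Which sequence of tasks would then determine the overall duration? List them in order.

Scouting, SetBuild, Rehearsal, ColorGrade

Actual critical path: Scouting→SetBuild→Rehearsal→ColorGrade = 5+9+7+12 = 33 ⇒ 33 days.
Rehearsal lies on that path, so at 10 days the path becomes 36 days.
No other chain overtakes it, so the finish is 36 days.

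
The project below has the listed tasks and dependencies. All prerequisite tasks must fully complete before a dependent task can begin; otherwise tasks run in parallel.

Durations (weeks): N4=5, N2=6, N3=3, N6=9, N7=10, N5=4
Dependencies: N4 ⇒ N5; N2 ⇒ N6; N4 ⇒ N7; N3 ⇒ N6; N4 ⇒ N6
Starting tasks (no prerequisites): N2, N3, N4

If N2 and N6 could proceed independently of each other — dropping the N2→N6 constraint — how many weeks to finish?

15

Original critical path: N2→N6 = 6+9 = 15 ⇒ 15 weeks.
Without N2→N6, N6's earliest start moves from 6 to 5.
The longest chain is now N4→N7 = 5+10 = 15, so the schedule takes 15 weeks.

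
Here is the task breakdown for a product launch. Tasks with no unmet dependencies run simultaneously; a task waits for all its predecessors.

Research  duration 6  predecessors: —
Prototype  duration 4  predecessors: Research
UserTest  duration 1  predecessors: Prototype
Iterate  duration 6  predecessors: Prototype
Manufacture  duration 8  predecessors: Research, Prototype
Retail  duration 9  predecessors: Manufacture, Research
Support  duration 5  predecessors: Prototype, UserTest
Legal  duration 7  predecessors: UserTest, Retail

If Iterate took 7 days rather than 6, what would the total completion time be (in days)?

34

Actual critical path: Research→Prototype→Manufacture→Retail→Legal = 6+4+8+9+7 = 34 ⇒ 34 days.
Iterate has 18 days of float (longest path through it is 16).
That remains the longest chain; total 34 days.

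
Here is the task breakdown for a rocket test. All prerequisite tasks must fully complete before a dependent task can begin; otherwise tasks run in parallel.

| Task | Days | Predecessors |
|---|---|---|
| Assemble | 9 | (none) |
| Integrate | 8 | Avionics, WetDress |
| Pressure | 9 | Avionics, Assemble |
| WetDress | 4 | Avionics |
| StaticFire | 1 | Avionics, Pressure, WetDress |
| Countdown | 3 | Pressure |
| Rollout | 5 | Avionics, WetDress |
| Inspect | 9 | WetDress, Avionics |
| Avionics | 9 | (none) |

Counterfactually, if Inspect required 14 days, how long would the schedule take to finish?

Baseline: Avionics→WetDress→Inspect = 9+4+9 = 22 → 22 days.
Inspect is on the critical path; changing it to 14 makes that path 27 days.
The critical path is still Avionics→WetDress→Inspect; finish is now 27 days.

27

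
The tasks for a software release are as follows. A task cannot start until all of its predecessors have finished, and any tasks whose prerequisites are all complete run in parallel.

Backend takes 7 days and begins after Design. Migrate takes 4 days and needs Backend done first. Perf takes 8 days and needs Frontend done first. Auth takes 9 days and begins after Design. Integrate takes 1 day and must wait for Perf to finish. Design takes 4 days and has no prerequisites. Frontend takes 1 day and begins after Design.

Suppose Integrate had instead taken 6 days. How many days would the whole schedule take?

As given, the longest chain is Design→Backend→Migrate = 4+7+4 = 15, so the finish is 15 days.
Integrate is off the critical path — its longest chain is 14 days, giving 1 of slack.
Now Design→Frontend→Perf→Integrate = 4+1+8+6 = 19 is longest, so the finish becomes 19 days.

19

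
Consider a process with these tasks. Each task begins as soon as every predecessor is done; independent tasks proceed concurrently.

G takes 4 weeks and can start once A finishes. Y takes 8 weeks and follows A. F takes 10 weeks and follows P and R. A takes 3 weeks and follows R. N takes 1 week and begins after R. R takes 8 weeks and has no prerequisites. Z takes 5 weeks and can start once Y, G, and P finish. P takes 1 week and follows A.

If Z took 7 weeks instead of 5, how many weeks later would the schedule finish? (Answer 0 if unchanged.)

The binding path is R→A→Y→Z = 8+3+8+5 = 24; finish at 24 weeks.
Since Z is critical, the +2 change carries straight to that chain (now 26 weeks).
No other chain overtakes it, so the finish is 26 weeks.
Change in finish: 26 − 24 = +2 weeks.

2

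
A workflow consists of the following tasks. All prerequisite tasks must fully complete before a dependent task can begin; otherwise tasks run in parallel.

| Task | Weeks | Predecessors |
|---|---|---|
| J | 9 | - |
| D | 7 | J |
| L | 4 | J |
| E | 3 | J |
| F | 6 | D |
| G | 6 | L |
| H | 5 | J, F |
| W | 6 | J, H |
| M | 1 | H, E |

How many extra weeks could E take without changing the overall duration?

J→D→F→H→W = 9+7+6+5+6 = 33 sets the makespan at 33 weeks.
E finishes as early as 12 and must finish by 32.
So E can slip 32 − 12 = 20 weeks.

20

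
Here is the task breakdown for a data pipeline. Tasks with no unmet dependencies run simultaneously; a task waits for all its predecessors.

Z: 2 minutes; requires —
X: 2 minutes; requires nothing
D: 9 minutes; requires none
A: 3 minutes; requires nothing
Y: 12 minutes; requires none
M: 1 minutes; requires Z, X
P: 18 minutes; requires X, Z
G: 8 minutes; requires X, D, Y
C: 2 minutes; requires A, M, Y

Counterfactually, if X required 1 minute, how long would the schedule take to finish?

As given, the longest chain is X→P = 2+18 = 20, so the finish is 20 minutes.
X lies on that path, so at 1 minute the path becomes 19 minutes.
The binding chain switches to Z→P = 2+18 = 20; finish 20 minutes.

20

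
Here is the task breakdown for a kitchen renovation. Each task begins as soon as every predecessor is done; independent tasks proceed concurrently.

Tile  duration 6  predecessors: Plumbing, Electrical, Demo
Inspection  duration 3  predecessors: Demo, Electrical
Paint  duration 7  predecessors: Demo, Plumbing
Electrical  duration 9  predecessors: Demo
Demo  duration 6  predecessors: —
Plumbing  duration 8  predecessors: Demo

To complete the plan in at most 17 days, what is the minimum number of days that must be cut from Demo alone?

Current finish: 21 days; target: 17.
Demo is on every critical path, so each day cut from Demo cuts the finish by one (this holds down to a finish of 16).
Need 21 − 17 = 4 days off Demo → Demo becomes 2 days, finish becomes 17.

4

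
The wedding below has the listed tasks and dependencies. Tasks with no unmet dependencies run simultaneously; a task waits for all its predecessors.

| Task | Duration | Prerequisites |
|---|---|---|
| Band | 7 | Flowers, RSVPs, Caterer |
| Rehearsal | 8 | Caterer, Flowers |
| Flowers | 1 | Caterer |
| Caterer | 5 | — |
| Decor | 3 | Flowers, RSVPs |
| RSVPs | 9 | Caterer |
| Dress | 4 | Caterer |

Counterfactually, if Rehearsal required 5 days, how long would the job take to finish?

21

Critical path before the change: Caterer→RSVPs→Band = 5+9+7 = 21 giving 21 days.
Rehearsal has 7 days of float (longest path through it is 14).
No other chain overtakes it, so the finish is 21 days.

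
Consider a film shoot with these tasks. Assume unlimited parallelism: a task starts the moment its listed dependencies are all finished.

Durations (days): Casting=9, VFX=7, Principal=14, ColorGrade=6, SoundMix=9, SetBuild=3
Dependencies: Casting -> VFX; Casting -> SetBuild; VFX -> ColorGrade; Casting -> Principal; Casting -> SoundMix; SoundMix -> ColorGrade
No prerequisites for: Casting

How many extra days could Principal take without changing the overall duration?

Critical path: Casting→SoundMix→ColorGrade = 9+9+6 = 24, so the finish is 24 days.
The longest chain containing Principal totals 23 days.
So Principal can slip 24 − 23 = 1 day.

1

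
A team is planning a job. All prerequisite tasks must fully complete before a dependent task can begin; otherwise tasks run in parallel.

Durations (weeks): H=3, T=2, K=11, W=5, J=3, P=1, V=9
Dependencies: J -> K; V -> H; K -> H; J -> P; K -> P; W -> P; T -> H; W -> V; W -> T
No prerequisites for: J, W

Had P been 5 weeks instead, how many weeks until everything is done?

19

Actual critical path: J→K→H = 3+11+3 = 17 ⇒ 17 weeks.
The longest path through P is only 15 weeks, so P has float 2.
The binding chain switches to J→K→P = 3+11+5 = 19; finish 19 weeks.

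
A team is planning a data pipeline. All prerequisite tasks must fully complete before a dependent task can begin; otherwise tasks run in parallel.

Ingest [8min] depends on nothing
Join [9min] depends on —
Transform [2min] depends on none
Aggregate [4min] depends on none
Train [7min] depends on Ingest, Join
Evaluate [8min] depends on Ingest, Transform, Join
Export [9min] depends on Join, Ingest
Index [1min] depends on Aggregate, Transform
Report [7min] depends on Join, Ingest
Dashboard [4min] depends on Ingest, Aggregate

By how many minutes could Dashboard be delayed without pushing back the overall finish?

6

The longest chain is Join→Export = 9+9 = 18; overall finish 18 minutes.
Longest path through Dashboard: 12 minutes (earliest finish 12, latest finish 18).
Float = 18 − 12 = 6.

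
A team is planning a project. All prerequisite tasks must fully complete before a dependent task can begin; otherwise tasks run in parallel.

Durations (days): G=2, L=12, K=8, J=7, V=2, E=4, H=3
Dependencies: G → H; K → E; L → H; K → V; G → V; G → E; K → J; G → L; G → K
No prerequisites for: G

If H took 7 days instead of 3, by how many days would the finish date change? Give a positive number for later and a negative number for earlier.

4

The binding path is G→L→H = 2+12+3 = 17; finish at 17 days.
Since H is critical, the +4 change carries straight to that chain (now 21 days).
No other chain overtakes it, so the finish is 21 days.
Change in finish: 21 − 17 = +4 days.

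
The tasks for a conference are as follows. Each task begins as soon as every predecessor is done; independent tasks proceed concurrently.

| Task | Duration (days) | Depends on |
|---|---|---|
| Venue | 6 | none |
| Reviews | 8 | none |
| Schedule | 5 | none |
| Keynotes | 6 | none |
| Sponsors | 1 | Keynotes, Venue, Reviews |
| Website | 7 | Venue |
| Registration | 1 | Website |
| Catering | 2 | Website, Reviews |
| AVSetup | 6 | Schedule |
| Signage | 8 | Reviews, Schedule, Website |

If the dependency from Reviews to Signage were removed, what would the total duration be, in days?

21

Original critical path: Venue→Website→Signage = 6+7+8 = 21 ⇒ 21 days.
Dropping Reviews→Signage doesn't change Signage's earliest start (13); another predecessor still binds.
The longest chain is now Venue→Website→Signage = 6+7+8 = 21, so the plan takes 21 days.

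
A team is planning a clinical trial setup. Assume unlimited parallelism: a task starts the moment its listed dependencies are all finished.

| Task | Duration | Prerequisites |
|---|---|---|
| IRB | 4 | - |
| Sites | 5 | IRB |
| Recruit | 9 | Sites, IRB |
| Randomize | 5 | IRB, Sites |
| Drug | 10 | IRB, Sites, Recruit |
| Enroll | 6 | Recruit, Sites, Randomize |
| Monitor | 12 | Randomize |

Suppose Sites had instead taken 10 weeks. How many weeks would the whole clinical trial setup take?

33

Baseline: IRB→Sites→Recruit→Drug = 4+5+9+10 = 28 → 28 weeks.
Sites lies on that path, so at 10 weeks the path becomes 33 weeks.
That remains the longest chain; total 33 weeks.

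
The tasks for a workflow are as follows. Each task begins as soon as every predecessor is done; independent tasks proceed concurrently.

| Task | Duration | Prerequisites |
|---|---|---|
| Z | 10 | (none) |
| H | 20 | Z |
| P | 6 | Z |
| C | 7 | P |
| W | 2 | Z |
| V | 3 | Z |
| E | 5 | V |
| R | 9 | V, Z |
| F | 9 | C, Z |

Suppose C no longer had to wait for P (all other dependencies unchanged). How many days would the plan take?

With the dependency in place, Z→P→C→F = 10+6+7+9 = 32 sets the finish at 32 days.
Without P→C, C's earliest start moves from 16 to 0.
New critical path: Z→H = 10+20 = 30 ⇒ 30 days.

30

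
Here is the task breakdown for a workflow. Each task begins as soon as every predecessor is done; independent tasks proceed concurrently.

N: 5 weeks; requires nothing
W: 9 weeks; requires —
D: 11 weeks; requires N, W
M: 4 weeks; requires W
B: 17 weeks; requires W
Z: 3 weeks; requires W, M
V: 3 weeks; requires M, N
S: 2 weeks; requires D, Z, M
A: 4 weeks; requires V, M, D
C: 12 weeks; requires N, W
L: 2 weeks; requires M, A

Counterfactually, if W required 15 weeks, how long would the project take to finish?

32

Baseline: W→D→A→L = 9+11+4+2 = 26 → 26 weeks.
W is on the critical path; changing it to 15 makes that path 32 weeks.
That remains the longest chain; total 32 weeks.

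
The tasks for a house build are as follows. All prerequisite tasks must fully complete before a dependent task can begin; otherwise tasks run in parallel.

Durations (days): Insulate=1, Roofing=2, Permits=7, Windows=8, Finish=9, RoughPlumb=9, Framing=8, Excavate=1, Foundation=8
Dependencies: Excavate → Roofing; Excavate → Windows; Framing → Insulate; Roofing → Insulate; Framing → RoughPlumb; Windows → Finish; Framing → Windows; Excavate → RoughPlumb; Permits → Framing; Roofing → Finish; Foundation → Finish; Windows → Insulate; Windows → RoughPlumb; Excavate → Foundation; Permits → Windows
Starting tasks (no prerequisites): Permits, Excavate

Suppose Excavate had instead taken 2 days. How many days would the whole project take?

32

Critical path before the change: Permits→Framing→Windows→RoughPlumb = 7+8+8+9 = 32 giving 32 days.
The longest path through Excavate is only 18 days, so Excavate has float 14.
That remains the longest chain; total 32 days.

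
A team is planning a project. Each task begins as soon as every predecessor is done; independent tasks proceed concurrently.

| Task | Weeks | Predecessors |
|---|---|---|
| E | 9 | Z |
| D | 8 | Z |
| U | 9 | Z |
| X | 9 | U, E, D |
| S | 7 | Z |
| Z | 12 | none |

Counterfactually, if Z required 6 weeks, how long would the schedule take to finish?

The binding path is Z→E→X = 12+9+9 = 30; finish at 30 weeks.
Z is on the critical path; changing it to 6 makes that path 24 weeks.
The critical path is still Z→E→X; finish is now 24 weeks.

24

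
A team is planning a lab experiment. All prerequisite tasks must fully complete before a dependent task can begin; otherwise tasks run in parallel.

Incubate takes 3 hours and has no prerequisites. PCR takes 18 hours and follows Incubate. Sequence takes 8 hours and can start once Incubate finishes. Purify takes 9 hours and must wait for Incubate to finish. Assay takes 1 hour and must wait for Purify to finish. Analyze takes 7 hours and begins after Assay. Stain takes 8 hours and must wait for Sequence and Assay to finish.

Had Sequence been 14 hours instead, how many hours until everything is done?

Critical path before the change: Incubate→PCR = 3+18 = 21 giving 21 hours.
The longest path through Sequence is only 19 hours, so Sequence has float 2.
The binding chain switches to Incubate→Sequence→Stain = 3+14+8 = 25; finish 25 hours.

25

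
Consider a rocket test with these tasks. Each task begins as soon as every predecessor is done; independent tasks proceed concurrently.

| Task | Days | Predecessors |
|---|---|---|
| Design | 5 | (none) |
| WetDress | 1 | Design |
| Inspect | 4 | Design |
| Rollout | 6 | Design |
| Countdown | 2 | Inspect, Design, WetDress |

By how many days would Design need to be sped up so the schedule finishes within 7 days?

4

Current finish: 11 days; target: 7.
Design is on every critical path, so each day cut from Design cuts the finish by one (this holds down to a finish of 7).
Need 11 − 7 = 4 days off Design → Design becomes 1 day, finish becomes 7.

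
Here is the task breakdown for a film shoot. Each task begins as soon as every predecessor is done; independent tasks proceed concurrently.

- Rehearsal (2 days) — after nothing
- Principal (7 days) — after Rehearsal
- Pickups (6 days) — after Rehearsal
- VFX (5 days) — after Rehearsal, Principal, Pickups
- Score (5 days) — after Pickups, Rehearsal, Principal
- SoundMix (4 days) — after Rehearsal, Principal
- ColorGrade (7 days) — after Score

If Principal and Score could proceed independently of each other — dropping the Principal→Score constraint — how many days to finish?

Before: longest chain Rehearsal→Principal→Score→ColorGrade = 2+7+5+7 = 21, finish 21.
Without Principal→Score, Score's earliest start moves from 9 to 8.
After: Rehearsal→Pickups→Score→ColorGrade = 2+6+5+7 = 20 → 20 days.

20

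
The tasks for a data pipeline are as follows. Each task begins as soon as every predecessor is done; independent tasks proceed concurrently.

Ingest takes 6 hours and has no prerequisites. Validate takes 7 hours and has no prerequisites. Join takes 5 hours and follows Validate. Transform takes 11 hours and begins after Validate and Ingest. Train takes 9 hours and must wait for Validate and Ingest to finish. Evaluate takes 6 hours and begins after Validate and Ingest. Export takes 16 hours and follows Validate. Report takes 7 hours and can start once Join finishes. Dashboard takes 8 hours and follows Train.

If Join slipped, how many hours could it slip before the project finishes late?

Critical path: Validate→Train→Dashboard = 7+9+8 = 24, so the finish is 24 hours.
Longest path through Join: 19 hours (earliest finish 12, latest finish 17).
Float = 24 − 19 = 5.

5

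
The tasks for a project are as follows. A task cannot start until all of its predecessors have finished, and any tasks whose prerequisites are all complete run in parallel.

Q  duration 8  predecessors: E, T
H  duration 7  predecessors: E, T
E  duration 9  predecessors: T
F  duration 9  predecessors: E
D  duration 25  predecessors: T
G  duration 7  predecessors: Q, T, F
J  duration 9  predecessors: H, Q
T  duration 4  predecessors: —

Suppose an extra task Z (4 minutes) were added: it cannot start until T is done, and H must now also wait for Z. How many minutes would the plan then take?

Originally the plan takes 30 minutes.
With Z inserted, H now waits for max(E, T, Z).
New critical path: T→E→Q→J = 4+9+8+9 = 30 ⇒ 30 minutes.

30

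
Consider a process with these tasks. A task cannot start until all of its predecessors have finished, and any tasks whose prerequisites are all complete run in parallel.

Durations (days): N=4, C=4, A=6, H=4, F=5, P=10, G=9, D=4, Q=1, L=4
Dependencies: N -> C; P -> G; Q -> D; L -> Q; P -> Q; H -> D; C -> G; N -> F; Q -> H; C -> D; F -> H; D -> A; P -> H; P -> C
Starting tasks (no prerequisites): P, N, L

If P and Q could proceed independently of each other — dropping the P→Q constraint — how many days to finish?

24

Before: longest chain P→Q→H→D→A = 10+1+4+4+6 = 25, finish 25.
Without P→Q, Q's earliest start moves from 10 to 4.
New critical path: P→C→D→A = 10+4+4+6 = 24 ⇒ 24 days.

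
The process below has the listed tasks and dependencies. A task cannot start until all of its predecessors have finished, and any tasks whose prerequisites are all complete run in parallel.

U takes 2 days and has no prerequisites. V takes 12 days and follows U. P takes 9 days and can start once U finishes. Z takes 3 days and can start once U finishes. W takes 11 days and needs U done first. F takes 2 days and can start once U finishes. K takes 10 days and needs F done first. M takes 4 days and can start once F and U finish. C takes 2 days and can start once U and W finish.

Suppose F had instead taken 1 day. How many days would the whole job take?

15

Critical path before the change: U→W→C = 2+11+2 = 15 giving 15 days.
F is off the critical path — its longest chain is 14 days, giving 1 of slack.
No other chain overtakes it, so the finish is 15 days.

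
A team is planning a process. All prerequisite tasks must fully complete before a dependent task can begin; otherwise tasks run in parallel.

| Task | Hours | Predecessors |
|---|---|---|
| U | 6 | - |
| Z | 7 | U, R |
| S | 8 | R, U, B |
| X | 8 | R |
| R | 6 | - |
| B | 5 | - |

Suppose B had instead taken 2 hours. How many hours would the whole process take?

14

As given, the longest chain is R→S = 6+8 = 14, so the finish is 14 hours.
B has 1 hour of float (longest path through it is 13).
No other chain overtakes it, so the finish is 14 hours.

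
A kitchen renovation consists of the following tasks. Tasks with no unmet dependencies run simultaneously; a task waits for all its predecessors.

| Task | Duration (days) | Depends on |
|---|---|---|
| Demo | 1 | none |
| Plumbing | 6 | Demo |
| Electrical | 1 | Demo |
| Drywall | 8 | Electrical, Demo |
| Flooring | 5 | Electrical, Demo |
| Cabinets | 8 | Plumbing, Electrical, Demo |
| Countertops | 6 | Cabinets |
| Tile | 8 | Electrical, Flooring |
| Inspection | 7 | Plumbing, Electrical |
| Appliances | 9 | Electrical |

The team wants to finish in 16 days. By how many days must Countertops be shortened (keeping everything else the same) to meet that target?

5

Current finish: 21 days; target: 16.
Countertops is on every critical path, so each day cut from Countertops cuts the finish by one (this holds down to a finish of 16).
Need 21 − 16 = 5 days off Countertops → Countertops becomes 1 day, finish becomes 16.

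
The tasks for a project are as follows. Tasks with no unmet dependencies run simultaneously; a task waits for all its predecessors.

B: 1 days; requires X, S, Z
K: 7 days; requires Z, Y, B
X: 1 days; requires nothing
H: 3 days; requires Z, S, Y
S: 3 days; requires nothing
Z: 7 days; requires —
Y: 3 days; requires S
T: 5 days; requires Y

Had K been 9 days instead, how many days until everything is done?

17

As given, the longest chain is Z→B→K = 7+1+7 = 15, so the finish is 15 days.
Since K is critical, the +2 change carries straight to that chain (now 17 days).
No other chain overtakes it, so the finish is 17 days.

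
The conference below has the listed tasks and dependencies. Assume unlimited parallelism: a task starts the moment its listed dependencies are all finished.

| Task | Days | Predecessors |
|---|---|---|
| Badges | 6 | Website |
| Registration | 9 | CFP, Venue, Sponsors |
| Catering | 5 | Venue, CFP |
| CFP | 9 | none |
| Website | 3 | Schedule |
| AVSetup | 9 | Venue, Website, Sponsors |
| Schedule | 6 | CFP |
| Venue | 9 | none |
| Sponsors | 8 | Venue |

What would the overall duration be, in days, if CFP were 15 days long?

Critical path before the change: CFP→Schedule→Website→AVSetup = 9+6+3+9 = 27 giving 27 days.
CFP lies on that path, so at 15 days the path becomes 33 days.
The critical path is still CFP→Schedule→Website→AVSetup; finish is now 33 days.

33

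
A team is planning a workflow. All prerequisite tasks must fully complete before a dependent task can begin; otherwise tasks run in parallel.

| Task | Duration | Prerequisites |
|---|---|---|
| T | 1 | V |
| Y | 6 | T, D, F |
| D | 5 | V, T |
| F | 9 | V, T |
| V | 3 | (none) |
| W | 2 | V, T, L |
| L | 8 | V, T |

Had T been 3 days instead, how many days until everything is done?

Baseline: V→T→F→Y = 3+1+9+6 = 19 → 19 days.
T lies on that path, so at 3 days the path becomes 21 days.
That remains the longest chain; total 21 days.

21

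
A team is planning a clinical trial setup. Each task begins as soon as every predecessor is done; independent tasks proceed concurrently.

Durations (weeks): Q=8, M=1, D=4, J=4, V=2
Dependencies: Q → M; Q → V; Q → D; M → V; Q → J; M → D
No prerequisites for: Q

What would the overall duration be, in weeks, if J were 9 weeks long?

17

Baseline: Q→M→D = 8+1+4 = 13 → 13 weeks.
J is off the critical path — its longest chain is 12 weeks, giving 1 of slack.
Now Q→J = 8+9 = 17 is longest, so the finish becomes 17 weeks.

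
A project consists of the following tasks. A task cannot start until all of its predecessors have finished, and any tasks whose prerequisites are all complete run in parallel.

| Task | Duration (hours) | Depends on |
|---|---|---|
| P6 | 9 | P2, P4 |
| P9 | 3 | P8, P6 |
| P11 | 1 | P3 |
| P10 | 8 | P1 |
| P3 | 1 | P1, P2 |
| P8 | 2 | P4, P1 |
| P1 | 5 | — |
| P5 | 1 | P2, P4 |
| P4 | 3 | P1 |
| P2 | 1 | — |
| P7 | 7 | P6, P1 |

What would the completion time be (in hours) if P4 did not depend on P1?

With the dependency in place, P1→P4→P6→P7 = 5+3+9+7 = 24 sets the finish at 24 hours.
Without P1→P4, P4's earliest start moves from 5 to 0.
New critical path: P4→P6→P7 = 3+9+7 = 19 ⇒ 19 hours.

19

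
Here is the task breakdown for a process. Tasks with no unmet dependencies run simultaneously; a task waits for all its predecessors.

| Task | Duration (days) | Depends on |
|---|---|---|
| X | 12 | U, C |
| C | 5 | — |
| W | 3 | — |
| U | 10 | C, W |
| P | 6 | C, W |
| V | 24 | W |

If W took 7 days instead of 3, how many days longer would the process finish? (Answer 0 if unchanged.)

Critical path before the change: W→V = 3+24 = 27 giving 27 days.
W is on the critical path; changing it to 7 makes that path 31 days.
No other chain overtakes it, so the finish is 31 days.
Change in finish: 31 − 27 = +4 days.

4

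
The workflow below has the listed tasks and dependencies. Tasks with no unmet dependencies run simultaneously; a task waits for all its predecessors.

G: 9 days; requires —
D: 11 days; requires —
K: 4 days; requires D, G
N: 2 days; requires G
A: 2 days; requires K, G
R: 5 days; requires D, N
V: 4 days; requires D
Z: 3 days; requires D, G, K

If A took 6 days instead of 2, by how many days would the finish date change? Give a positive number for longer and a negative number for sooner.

3

The binding path is D→K→Z = 11+4+3 = 18; finish at 18 days.
The longest path through A is only 17 days, so A has float 1.
New critical path: D→K→A = 11+4+6 = 21 ⇒ 21 days.
Change in finish: 21 − 18 = +3 days.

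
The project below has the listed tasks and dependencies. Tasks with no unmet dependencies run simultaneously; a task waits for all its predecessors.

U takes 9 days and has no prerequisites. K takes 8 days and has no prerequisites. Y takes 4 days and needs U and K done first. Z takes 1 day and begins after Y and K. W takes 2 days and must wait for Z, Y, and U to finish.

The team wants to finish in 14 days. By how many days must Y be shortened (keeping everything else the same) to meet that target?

2

Current finish: 16 days; target: 14.
Y is on every critical path, so each day cut from Y cuts the finish by one (this holds down to a finish of 13).
Need 16 − 14 = 2 days off Y → Y becomes 2 days, finish becomes 14.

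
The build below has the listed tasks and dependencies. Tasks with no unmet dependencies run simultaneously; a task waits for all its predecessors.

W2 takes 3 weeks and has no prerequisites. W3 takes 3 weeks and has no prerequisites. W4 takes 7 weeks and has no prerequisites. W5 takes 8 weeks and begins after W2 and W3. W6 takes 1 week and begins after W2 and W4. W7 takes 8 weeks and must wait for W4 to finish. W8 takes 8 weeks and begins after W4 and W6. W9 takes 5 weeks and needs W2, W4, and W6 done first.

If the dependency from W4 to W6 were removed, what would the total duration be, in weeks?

15

Before: longest chain W4→W6→W8 = 7+1+8 = 16, finish 16.
Without W4→W6, W6's earliest start moves from 7 to 3.
The longest chain is now W4→W7 = 7+8 = 15, so the schedule takes 15 weeks.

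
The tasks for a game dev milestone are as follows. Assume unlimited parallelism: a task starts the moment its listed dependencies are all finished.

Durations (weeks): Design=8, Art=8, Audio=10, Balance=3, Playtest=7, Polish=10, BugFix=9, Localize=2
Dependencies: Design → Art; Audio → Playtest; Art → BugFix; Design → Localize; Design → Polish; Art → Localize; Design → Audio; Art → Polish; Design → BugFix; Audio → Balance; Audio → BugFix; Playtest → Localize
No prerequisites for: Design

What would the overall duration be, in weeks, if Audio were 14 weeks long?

31

As given, the longest chain is Design→Audio→Playtest→Localize = 8+10+7+2 = 27, so the finish is 27 weeks.
Audio is on the critical path; changing it to 14 makes that path 31 weeks.
That remains the longest chain; total 31 weeks.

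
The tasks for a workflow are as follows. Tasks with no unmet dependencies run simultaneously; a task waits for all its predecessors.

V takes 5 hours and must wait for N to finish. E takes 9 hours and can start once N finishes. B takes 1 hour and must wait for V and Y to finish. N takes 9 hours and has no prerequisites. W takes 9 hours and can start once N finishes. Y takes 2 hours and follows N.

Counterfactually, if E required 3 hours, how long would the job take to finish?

18

Actual critical path: N→E = 9+9 = 18 ⇒ 18 hours.
E is on the critical path; changing it to 3 makes that path 12 hours.
New critical path: N→W = 9+9 = 18 ⇒ 18 hours.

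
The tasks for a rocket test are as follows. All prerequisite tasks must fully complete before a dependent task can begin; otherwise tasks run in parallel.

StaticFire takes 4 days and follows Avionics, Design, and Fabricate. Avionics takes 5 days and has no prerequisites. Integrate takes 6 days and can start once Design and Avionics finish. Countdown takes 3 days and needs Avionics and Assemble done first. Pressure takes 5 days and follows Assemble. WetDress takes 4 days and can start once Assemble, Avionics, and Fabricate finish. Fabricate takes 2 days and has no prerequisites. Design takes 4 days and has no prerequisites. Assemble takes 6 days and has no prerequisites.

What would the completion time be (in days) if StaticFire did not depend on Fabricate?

Before: longest chain Avionics→Integrate = 5+6 = 11, finish 11.
Dropping Fabricate→StaticFire doesn't change StaticFire's earliest start (5); another predecessor still binds.
New critical path: Avionics→Integrate = 5+6 = 11 ⇒ 11 days.

11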